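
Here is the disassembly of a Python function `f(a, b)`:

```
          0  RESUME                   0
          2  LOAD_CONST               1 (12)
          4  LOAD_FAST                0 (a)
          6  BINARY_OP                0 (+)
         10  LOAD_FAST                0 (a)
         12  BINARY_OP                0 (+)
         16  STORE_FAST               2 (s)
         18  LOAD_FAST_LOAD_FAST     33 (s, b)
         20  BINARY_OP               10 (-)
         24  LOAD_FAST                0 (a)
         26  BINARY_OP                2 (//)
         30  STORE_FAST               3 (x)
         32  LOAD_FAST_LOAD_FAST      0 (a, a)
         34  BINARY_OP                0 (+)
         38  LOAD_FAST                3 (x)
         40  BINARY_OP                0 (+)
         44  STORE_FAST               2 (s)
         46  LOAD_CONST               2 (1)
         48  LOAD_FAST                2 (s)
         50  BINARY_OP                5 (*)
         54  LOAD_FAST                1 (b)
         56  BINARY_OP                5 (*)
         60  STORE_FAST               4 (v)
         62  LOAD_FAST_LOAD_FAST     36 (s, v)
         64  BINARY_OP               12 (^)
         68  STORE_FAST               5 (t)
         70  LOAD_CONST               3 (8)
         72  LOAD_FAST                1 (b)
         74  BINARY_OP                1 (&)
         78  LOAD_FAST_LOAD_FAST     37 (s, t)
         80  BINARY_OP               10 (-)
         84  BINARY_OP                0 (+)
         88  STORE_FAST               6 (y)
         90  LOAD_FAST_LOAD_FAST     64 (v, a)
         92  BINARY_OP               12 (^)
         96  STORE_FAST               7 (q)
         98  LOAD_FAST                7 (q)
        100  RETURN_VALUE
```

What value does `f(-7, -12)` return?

LOAD_CONST → push 12. Stack: [12]
LOAD_FAST a → push -7. Stack: [12, -7]
BINARY_OP + → 12 + -7 = 5. Stack: [5]
LOAD_FAST a → push -7. Stack: [5, -7]
BINARY_OP + → 5 + -7 = -2. Stack: [-2]
STORE_FAST s → s=-2. Stack: []
LOAD_FAST_LOAD_FAST s,b → push -2,-12. Stack: [-2, -12]
BINARY_OP - → -2 - -12 = 10. Stack: [10]
LOAD_FAST a → push -7. Stack: [10, -7]
BINARY_OP // → 10 // -7 = -2. Stack: [-2]
STORE_FAST x → x=-2. Stack: []
LOAD_FAST_LOAD_FAST a,a → push -7,-7. Stack: [-7, -7]
BINARY_OP + → -7 + -7 = -14. Stack: [-14]
LOAD_FAST x → push -2. Stack: [-14, -2]
BINARY_OP + → -14 + -2 = -16. Stack: [-16]
STORE_FAST s → s=-16. Stack: []
LOAD_CONST → push 1. Stack: [1]
LOAD_FAST s → push -16. Stack: [1, -16]
BINARY_OP * → 1 * -16 = -16. Stack: [-16]
LOAD_FAST b → push -12. Stack: [-16, -12]
BINARY_OP * → -16 * -12 = 192. Stack: [192]
STORE_FAST v → v=192. Stack: []
LOAD_FAST_LOAD_FAST s,v → push -16,192. Stack: [-16, 192]
BINARY_OP ^ → -16 ^ 192 = -208. Stack: [-208]
STORE_FAST t → t=-208. Stack: []
LOAD_CONST → push 8. Stack: [8]
LOAD_FAST b → push -12. Stack: [8, -12]
BINARY_OP & → 8 & -12 = 0. Stack: [0]
LOAD_FAST_LOAD_FAST s,t → push -16,-208. Stack: [0, -16, -208]
BINARY_OP - → -16 - -208 = 192. Stack: [0, 192]
BINARY_OP + → 0 + 192 = 192. Stack: [192]
STORE_FAST y → y=192. Stack: []
LOAD_FAST_LOAD_FAST v,a → push 192,-7. Stack: [192, -7]
BINARY_OP ^ → 192 ^ -7 = -199. Stack: [-199]
STORE_FAST q → q=-199. Stack: []
LOAD_FAST q → push -199. Stack: [-199]
RETURN_VALUE → return -199.

-199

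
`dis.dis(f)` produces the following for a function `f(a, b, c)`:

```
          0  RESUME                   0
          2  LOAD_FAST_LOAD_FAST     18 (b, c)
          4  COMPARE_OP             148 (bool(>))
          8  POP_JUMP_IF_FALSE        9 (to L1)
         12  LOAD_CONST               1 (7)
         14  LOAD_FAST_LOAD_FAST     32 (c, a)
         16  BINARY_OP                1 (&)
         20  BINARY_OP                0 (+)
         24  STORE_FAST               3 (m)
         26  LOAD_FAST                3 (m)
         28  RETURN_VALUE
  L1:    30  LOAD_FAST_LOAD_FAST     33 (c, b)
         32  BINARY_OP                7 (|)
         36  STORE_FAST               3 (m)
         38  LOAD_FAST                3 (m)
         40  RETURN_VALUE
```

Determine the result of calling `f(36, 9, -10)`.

43

LOAD_FAST_LOAD_FAST b,c → push 9,-10. Stack: [9, -10]
COMPARE_OP bool(>) → 9 vs -10 = True. Stack: [True]
POP_JUMP_IF_FALSE → pop True; no jump. Stack: []
LOAD_CONST → push 7. Stack: [7]
LOAD_FAST_LOAD_FAST c,a → push -10,36. Stack: [7, -10, 36]
BINARY_OP & → -10 & 36 = 36. Stack: [7, 36]
BINARY_OP + → 7 + 36 = 43. Stack: [43]
STORE_FAST m → m=43. Stack: []
LOAD_FAST m → push 43. Stack: [43]
RETURN_VALUE → return 43.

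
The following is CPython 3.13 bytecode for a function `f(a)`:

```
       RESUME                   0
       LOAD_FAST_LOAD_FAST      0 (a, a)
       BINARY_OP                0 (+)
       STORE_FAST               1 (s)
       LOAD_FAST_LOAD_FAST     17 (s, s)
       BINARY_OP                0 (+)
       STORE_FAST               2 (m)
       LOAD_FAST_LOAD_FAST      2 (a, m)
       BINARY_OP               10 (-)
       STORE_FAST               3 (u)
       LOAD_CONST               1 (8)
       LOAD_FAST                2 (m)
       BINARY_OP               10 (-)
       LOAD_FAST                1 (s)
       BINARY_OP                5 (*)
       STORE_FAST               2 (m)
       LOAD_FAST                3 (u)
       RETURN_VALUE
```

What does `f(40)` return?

LOAD_FAST_LOAD_FAST a,a → push 40,40. Stack: [40, 40]
BINARY_OP + → 40 + 40 = 80. Stack: [80]
STORE_FAST s → s=80. Stack: []
LOAD_FAST_LOAD_FAST s,s → push 80,80. Stack: [80, 80]
BINARY_OP + → 80 + 80 = 160. Stack: [160]
STORE_FAST m → m=160. Stack: []
LOAD_FAST_LOAD_FAST a,m → push 40,160. Stack: [40, 160]
BINARY_OP - → 40 - 160 = -120. Stack: [-120]
STORE_FAST u → u=-120. Stack: []
LOAD_CONST → push 8. Stack: [8]
LOAD_FAST m → push 160. Stack: [8, 160]
BINARY_OP - → 8 - 160 = -152. Stack: [-152]
LOAD_FAST s → push 80. Stack: [-152, 80]
BINARY_OP * → -152 * 80 = -12160. Stack: [-12160]
STORE_FAST m → m=-12160. Stack: []
LOAD_FAST u → push -120. Stack: [-120]
RETURN_VALUE → return -120.

-120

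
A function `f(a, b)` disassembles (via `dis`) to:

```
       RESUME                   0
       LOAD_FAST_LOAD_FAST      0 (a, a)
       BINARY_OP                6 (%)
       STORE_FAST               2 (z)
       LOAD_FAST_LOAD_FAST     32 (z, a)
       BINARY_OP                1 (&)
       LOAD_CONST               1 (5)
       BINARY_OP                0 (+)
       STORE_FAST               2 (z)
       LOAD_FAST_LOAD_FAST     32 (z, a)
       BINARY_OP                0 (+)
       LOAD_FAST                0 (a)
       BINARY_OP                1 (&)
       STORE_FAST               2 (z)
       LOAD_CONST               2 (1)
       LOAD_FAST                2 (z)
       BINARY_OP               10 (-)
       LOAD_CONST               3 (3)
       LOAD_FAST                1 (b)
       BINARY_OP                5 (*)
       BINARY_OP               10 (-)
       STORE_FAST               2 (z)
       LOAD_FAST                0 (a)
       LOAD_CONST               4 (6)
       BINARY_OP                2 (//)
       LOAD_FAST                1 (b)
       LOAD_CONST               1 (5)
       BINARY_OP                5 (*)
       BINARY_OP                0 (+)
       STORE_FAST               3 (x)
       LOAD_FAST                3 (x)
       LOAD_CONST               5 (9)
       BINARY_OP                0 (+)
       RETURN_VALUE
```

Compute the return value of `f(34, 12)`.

74

LOAD_FAST_LOAD_FAST a,a → push 34,34. Stack: [34, 34]
BINARY_OP % → 34 % 34 = 0. Stack: [0]
STORE_FAST z → z=0. Stack: []
LOAD_FAST_LOAD_FAST z,a → push 0,34. Stack: [0, 34]
BINARY_OP & → 0 & 34 = 0. Stack: [0]
LOAD_CONST → push 5. Stack: [0, 5]
BINARY_OP + → 0 + 5 = 5. Stack: [5]
STORE_FAST z → z=5. Stack: []
LOAD_FAST_LOAD_FAST z,a → push 5,34. Stack: [5, 34]
BINARY_OP + → 5 + 34 = 39. Stack: [39]
LOAD_FAST a → push 34. Stack: [39, 34]
BINARY_OP & → 39 & 34 = 34. Stack: [34]
STORE_FAST z → z=34. Stack: []
LOAD_CONST → push 1. Stack: [1]
LOAD_FAST z → push 34. Stack: [1, 34]
BINARY_OP - → 1 - 34 = -33. Stack: [-33]
LOAD_CONST → push 3. Stack: [-33, 3]
LOAD_FAST b → push 12. Stack: [-33, 3, 12]
BINARY_OP * → 3 * 12 = 36. Stack: [-33, 36]
BINARY_OP - → -33 - 36 = -69. Stack: [-69]
STORE_FAST z → z=-69. Stack: []
LOAD_FAST a → push 34. Stack: [34]
LOAD_CONST → push 6. Stack: [34, 6]
BINARY_OP // → 34 // 6 = 5. Stack: [5]
LOAD_FAST b → push 12. Stack: [5, 12]
LOAD_CONST → push 5. Stack: [5, 12, 5]
BINARY_OP * → 12 * 5 = 60. Stack: [5, 60]
BINARY_OP + → 5 + 60 = 65. Stack: [65]
STORE_FAST x → x=65. Stack: []
LOAD_FAST x → push 65. Stack: [65]
LOAD_CONST → push 9. Stack: [65, 9]
BINARY_OP + → 65 + 9 = 74. Stack: [74]
RETURN_VALUE → return 74.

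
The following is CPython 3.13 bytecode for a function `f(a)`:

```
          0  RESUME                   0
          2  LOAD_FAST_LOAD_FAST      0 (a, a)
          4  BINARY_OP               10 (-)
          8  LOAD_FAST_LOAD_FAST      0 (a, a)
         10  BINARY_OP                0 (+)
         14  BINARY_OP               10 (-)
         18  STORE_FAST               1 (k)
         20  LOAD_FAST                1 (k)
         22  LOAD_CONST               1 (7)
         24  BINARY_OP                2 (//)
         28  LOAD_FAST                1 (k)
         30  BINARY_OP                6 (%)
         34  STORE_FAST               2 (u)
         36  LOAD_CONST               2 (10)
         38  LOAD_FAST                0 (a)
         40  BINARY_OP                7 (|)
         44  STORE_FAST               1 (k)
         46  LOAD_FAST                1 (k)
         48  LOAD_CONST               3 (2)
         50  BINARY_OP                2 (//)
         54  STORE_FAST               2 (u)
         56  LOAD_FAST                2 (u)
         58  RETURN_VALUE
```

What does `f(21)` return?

LOAD_FAST_LOAD_FAST a,a → push 21,21. Stack: [21, 21]
BINARY_OP - → 21 - 21 = 0. Stack: [0]
LOAD_FAST_LOAD_FAST a,a → push 21,21. Stack: [0, 21, 21]
BINARY_OP + → 21 + 21 = 42. Stack: [0, 42]
BINARY_OP - → 0 - 42 = -42. Stack: [-42]
STORE_FAST k → k=-42. Stack: []
LOAD_FAST k → push -42. Stack: [-42]
LOAD_CONST → push 7. Stack: [-42, 7]
BINARY_OP // → -42 // 7 = -6. Stack: [-6]
LOAD_FAST k → push -42. Stack: [-6, -42]
BINARY_OP % → -6 % -42 = -6. Stack: [-6]
STORE_FAST u → u=-6. Stack: []
LOAD_CONST → push 10. Stack: [10]
LOAD_FAST a → push 21. Stack: [10, 21]
BINARY_OP | → 10 | 21 = 31. Stack: [31]
STORE_FAST k → k=31. Stack: []
LOAD_FAST k → push 31. Stack: [31]
LOAD_CONST → push 2. Stack: [31, 2]
BINARY_OP // → 31 // 2 = 15. Stack: [15]
STORE_FAST u → u=15. Stack: []
LOAD_FAST u → push 15. Stack: [15]
RETURN_VALUE → return 15.

15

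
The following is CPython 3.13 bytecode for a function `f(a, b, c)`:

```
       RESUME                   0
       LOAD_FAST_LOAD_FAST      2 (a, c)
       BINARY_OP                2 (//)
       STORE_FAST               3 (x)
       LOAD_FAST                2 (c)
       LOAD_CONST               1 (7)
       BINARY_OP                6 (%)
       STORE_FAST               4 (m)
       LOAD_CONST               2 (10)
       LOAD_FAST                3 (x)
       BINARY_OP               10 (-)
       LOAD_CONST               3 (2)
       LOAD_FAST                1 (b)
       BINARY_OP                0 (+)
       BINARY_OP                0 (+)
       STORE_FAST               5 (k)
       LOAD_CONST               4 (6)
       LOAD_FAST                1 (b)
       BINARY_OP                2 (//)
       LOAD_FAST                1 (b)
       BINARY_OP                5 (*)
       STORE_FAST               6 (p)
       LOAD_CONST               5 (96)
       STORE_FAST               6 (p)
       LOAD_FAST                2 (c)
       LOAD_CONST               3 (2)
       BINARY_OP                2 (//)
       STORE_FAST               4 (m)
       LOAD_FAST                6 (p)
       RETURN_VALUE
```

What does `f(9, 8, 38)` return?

LOAD_FAST_LOAD_FAST a,c → push 9,38. Stack: [9, 38]
BINARY_OP // → 9 // 38 = 0. Stack: [0]
STORE_FAST x → x=0. Stack: []
LOAD_FAST c → push 38. Stack: [38]
LOAD_CONST → push 7. Stack: [38, 7]
BINARY_OP % → 38 % 7 = 3. Stack: [3]
STORE_FAST m → m=3. Stack: []
LOAD_CONST → push 10. Stack: [10]
LOAD_FAST x → push 0. Stack: [10, 0]
BINARY_OP - → 10 - 0 = 10. Stack: [10]
LOAD_CONST → push 2. Stack: [10, 2]
LOAD_FAST b → push 8. Stack: [10, 2, 8]
BINARY_OP + → 2 + 8 = 10. Stack: [10, 10]
BINARY_OP + → 10 + 10 = 20. Stack: [20]
STORE_FAST k → k=20. Stack: []
LOAD_CONST → push 6. Stack: [6]
LOAD_FAST b → push 8. Stack: [6, 8]
BINARY_OP // → 6 // 8 = 0. Stack: [0]
LOAD_FAST b → push 8. Stack: [0, 8]
BINARY_OP * → 0 * 8 = 0. Stack: [0]
STORE_FAST p → p=0. Stack: []
LOAD_CONST → push 96. Stack: [96]
STORE_FAST p → p=96. Stack: []
LOAD_FAST c → push 38. Stack: [38]
LOAD_CONST → push 2. Stack: [38, 2]
BINARY_OP // → 38 // 2 = 19. Stack: [19]
STORE_FAST m → m=19. Stack: []
LOAD_FAST p → push 96. Stack: [96]
RETURN_VALUE → return 96.

96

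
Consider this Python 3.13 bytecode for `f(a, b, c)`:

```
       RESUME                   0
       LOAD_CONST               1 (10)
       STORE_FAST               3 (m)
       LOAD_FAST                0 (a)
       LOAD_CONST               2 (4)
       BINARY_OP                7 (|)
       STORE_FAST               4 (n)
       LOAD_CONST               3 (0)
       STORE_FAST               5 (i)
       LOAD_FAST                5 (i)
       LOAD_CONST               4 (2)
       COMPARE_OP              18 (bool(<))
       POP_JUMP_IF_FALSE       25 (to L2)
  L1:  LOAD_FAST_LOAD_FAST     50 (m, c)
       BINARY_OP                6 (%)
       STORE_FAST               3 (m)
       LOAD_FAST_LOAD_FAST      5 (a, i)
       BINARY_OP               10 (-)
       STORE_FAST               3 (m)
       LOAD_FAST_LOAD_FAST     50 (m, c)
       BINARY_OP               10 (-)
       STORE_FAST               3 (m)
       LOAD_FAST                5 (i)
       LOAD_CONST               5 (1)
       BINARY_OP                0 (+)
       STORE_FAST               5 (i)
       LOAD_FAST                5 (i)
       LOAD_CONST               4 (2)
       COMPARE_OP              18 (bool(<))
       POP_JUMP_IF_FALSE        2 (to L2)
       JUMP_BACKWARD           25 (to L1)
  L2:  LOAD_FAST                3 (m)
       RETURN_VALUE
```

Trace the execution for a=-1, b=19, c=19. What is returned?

-21

LOAD_CONST → push 10. Stack: [10]
STORE_FAST m → m=10. Stack: []
LOAD_FAST a → push -1. Stack: [-1]
LOAD_CONST → push 4. Stack: [-1, 4]
BINARY_OP | → -1 | 4 = -1. Stack: [-1]
STORE_FAST n → n=-1. Stack: []
LOAD_CONST → push 0. Stack: [0]
STORE_FAST i → i=0. Stack: []
LOAD_FAST i → push 0. Stack: [0]
LOAD_CONST → push 2. Stack: [0, 2]
COMPARE_OP bool(<) → 0 vs 2 = True. Stack: [True]
POP_JUMP_IF_FALSE → pop True; no jump. Stack: []
LOAD_FAST_LOAD_FAST m,c → push 10,19. Stack: [10, 19]
BINARY_OP % → 10 % 19 = 10. Stack: [10]
STORE_FAST m → m=10. Stack: []
LOAD_FAST_LOAD_FAST a,i → push -1,0. Stack: [-1, 0]
BINARY_OP - → -1 - 0 = -1. Stack: [-1]
STORE_FAST m → m=-1. Stack: []
LOAD_FAST_LOAD_FAST m,c → push -1,19. Stack: [-1, 19]
BINARY_OP - → -1 - 19 = -20. Stack: [-20]
STORE_FAST m → m=-20. Stack: []
LOAD_FAST i → push 0. Stack: [0]
LOAD_CONST → push 1. Stack: [0, 1]
BINARY_OP + → 0 + 1 = 1. Stack: [1]
STORE_FAST i → i=1. Stack: []
LOAD_FAST i → push 1. Stack: [1]
LOAD_CONST → push 2. Stack: [1, 2]
COMPARE_OP bool(<) → 1 vs 2 = True. Stack: [True]
POP_JUMP_IF_FALSE → pop True; no jump. Stack: []
LOAD_FAST_LOAD_FAST m,c → push -20,19. Stack: [-20, 19]
BINARY_OP % → -20 % 19 = 18. Stack: [18]
STORE_FAST m → m=18. Stack: []
LOAD_FAST_LOAD_FAST a,i → push -1,1. Stack: [-1, 1]
BINARY_OP - → -1 - 1 = -2. Stack: [-2]
STORE_FAST m → m=-2. Stack: []
LOAD_FAST_LOAD_FAST m,c → push -2,19. Stack: [-2, 19]
BINARY_OP - → -2 - 19 = -21. Stack: [-21]
STORE_FAST m → m=-21. Stack: []
LOAD_FAST i → push 1. Stack: [1]
LOAD_CONST → push 1. Stack: [1, 1]
BINARY_OP + → 1 + 1 = 2. Stack: [2]
STORE_FAST i → i=2. Stack: []
LOAD_FAST i → push 2. Stack: [2]
LOAD_CONST → push 2. Stack: [2, 2]
COMPARE_OP bool(<) → 2 vs 2 = False. Stack: [False]
POP_JUMP_IF_FALSE → pop False; jump. Stack: []
LOAD_FAST m → push -21. Stack: [-21]
RETURN_VALUE → return -21.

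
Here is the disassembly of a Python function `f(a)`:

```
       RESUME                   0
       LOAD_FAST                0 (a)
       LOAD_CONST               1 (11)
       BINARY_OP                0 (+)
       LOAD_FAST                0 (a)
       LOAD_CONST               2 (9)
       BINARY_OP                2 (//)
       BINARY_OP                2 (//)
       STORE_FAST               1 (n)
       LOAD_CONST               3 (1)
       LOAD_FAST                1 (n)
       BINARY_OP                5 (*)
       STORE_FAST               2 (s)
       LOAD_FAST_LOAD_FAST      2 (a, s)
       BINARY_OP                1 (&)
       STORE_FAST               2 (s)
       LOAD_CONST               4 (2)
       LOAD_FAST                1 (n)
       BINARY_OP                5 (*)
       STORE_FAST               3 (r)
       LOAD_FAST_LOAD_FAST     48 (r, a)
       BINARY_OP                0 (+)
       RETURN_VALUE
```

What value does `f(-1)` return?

-21

LOAD_FAST a → push -1. Stack: [-1]
LOAD_CONST → push 11. Stack: [-1, 11]
BINARY_OP + → -1 + 11 = 10. Stack: [10]
LOAD_FAST a → push -1. Stack: [10, -1]
LOAD_CONST → push 9. Stack: [10, -1, 9]
BINARY_OP // → -1 // 9 = -1. Stack: [10, -1]
BINARY_OP // → 10 // -1 = -10. Stack: [-10]
STORE_FAST n → n=-10. Stack: []
LOAD_CONST → push 1. Stack: [1]
LOAD_FAST n → push -10. Stack: [1, -10]
BINARY_OP * → 1 * -10 = -10. Stack: [-10]
STORE_FAST s → s=-10. Stack: []
LOAD_FAST_LOAD_FAST a,s → push -1,-10. Stack: [-1, -10]
BINARY_OP & → -1 & -10 = -10. Stack: [-10]
STORE_FAST s → s=-10. Stack: []
LOAD_CONST → push 2. Stack: [2]
LOAD_FAST n → push -10. Stack: [2, -10]
BINARY_OP * → 2 * -10 = -20. Stack: [-20]
STORE_FAST r → r=-20. Stack: []
LOAD_FAST_LOAD_FAST r,a → push -20,-1. Stack: [-20, -1]
BINARY_OP + → -20 + -1 = -21. Stack: [-21]
RETURN_VALUE → return -21.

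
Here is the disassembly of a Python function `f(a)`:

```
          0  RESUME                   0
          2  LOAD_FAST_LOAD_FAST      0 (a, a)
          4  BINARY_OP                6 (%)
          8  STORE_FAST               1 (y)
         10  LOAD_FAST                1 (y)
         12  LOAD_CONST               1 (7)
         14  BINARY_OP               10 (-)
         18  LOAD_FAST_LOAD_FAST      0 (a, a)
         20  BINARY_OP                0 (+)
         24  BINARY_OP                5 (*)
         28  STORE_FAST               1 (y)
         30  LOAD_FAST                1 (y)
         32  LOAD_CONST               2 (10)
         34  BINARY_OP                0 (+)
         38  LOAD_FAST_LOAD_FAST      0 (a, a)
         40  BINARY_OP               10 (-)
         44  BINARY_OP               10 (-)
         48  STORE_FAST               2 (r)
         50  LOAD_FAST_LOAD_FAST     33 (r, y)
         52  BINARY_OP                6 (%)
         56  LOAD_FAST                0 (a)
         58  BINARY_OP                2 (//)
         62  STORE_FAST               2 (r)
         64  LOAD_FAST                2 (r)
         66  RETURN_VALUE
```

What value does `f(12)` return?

-14

LOAD_FAST_LOAD_FAST a,a → push 12,12. Stack: [12, 12]
BINARY_OP % → 12 % 12 = 0. Stack: [0]
STORE_FAST y → y=0. Stack: []
LOAD_FAST y → push 0. Stack: [0]
LOAD_CONST → push 7. Stack: [0, 7]
BINARY_OP - → 0 - 7 = -7. Stack: [-7]
LOAD_FAST_LOAD_FAST a,a → push 12,12. Stack: [-7, 12, 12]
BINARY_OP + → 12 + 12 = 24. Stack: [-7, 24]
BINARY_OP * → -7 * 24 = -168. Stack: [-168]
STORE_FAST y → y=-168. Stack: []
LOAD_FAST y → push -168. Stack: [-168]
LOAD_CONST → push 10. Stack: [-168, 10]
BINARY_OP + → -168 + 10 = -158. Stack: [-158]
LOAD_FAST_LOAD_FAST a,a → push 12,12. Stack: [-158, 12, 12]
BINARY_OP - → 12 - 12 = 0. Stack: [-158, 0]
BINARY_OP - → -158 - 0 = -158. Stack: [-158]
STORE_FAST r → r=-158. Stack: []
LOAD_FAST_LOAD_FAST r,y → push -158,-168. Stack: [-158, -168]
BINARY_OP % → -158 % -168 = -158. Stack: [-158]
LOAD_FAST a → push 12. Stack: [-158, 12]
BINARY_OP // → -158 // 12 = -14. Stack: [-14]
STORE_FAST r → r=-14. Stack: []
LOAD_FAST r → push -14. Stack: [-14]
RETURN_VALUE → return -14.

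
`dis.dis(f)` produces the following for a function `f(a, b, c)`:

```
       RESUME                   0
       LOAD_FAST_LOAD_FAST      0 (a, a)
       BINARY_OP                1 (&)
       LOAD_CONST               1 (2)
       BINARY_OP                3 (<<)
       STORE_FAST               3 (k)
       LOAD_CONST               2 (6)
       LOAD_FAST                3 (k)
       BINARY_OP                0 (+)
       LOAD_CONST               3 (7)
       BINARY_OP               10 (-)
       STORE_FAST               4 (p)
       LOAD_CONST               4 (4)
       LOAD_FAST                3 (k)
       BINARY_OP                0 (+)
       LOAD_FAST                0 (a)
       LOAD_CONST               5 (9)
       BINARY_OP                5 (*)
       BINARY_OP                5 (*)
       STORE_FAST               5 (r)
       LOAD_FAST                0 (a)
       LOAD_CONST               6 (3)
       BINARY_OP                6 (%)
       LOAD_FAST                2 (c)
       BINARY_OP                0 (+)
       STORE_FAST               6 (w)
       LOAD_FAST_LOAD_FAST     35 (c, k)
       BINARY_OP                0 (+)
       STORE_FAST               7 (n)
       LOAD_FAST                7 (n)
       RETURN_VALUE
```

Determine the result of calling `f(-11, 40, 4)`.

LOAD_FAST_LOAD_FAST a,a → push -11,-11. Stack: [-11, -11]
BINARY_OP & → -11 & -11 = -11. Stack: [-11]
LOAD_CONST → push 2. Stack: [-11, 2]
BINARY_OP << → -11 << 2 = -44. Stack: [-44]
STORE_FAST k → k=-44. Stack: []
LOAD_CONST → push 6. Stack: [6]
LOAD_FAST k → push -44. Stack: [6, -44]
BINARY_OP + → 6 + -44 = -38. Stack: [-38]
LOAD_CONST → push 7. Stack: [-38, 7]
BINARY_OP - → -38 - 7 = -45. Stack: [-45]
STORE_FAST p → p=-45. Stack: []
LOAD_CONST → push 4. Stack: [4]
LOAD_FAST k → push -44. Stack: [4, -44]
BINARY_OP + → 4 + -44 = -40. Stack: [-40]
LOAD_FAST a → push -11. Stack: [-40, -11]
LOAD_CONST → push 9. Stack: [-40, -11, 9]
BINARY_OP * → -11 * 9 = -99. Stack: [-40, -99]
BINARY_OP * → -40 * -99 = 3960. Stack: [3960]
STORE_FAST r → r=3960. Stack: []
LOAD_FAST a → push -11. Stack: [-11]
LOAD_CONST → push 3. Stack: [-11, 3]
BINARY_OP % → -11 % 3 = 1. Stack: [1]
LOAD_FAST c → push 4. Stack: [1, 4]
BINARY_OP + → 1 + 4 = 5. Stack: [5]
STORE_FAST w → w=5. Stack: []
LOAD_FAST_LOAD_FAST c,k → push 4,-44. Stack: [4, -44]
BINARY_OP + → 4 + -44 = -40. Stack: [-40]
STORE_FAST n → n=-40. Stack: []
LOAD_FAST n → push -40. Stack: [-40]
RETURN_VALUE → return -40.

-40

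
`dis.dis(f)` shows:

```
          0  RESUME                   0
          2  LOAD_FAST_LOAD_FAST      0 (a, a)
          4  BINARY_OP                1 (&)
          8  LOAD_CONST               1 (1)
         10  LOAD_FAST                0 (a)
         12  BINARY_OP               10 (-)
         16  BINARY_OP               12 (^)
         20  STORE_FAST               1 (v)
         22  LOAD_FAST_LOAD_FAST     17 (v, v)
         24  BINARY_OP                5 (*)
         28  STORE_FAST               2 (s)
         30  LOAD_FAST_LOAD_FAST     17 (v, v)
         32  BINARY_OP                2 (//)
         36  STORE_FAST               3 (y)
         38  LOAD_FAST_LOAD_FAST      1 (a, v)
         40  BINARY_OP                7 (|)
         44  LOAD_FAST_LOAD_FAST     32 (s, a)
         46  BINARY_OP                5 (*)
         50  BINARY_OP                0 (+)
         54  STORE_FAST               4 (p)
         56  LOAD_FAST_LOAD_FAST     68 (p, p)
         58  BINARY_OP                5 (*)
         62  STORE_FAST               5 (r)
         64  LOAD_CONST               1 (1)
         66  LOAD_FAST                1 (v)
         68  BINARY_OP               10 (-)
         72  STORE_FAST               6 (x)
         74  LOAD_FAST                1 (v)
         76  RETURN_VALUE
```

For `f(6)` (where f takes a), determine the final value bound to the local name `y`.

1

LOAD_FAST_LOAD_FAST a,a → push 6,6. Stack: [6, 6]
BINARY_OP & → 6 & 6 = 6. Stack: [6]
LOAD_CONST → push 1. Stack: [6, 1]
LOAD_FAST a → push 6. Stack: [6, 1, 6]
BINARY_OP - → 1 - 6 = -5. Stack: [6, -5]
BINARY_OP ^ → 6 ^ -5 = -3. Stack: [-3]
STORE_FAST v → v=-3. Stack: []
LOAD_FAST_LOAD_FAST v,v → push -3,-3. Stack: [-3, -3]
BINARY_OP * → -3 * -3 = 9. Stack: [9]
STORE_FAST s → s=9. Stack: []
LOAD_FAST_LOAD_FAST v,v → push -3,-3. Stack: [-3, -3]
BINARY_OP // → -3 // -3 = 1. Stack: [1]
STORE_FAST y → y=1. Stack: []
LOAD_FAST_LOAD_FAST a,v → push 6,-3. Stack: [6, -3]
BINARY_OP | → 6 | -3 = -1. Stack: [-1]
LOAD_FAST_LOAD_FAST s,a → push 9,6. Stack: [-1, 9, 6]
BINARY_OP * → 9 * 6 = 54. Stack: [-1, 54]
BINARY_OP + → -1 + 54 = 53. Stack: [53]
STORE_FAST p → p=53. Stack: []
LOAD_FAST_LOAD_FAST p,p → push 53,53. Stack: [53, 53]
BINARY_OP * → 53 * 53 = 2809. Stack: [2809]
STORE_FAST r → r=2809. Stack: []
LOAD_CONST → push 1. Stack: [1]
LOAD_FAST v → push -3. Stack: [1, -3]
BINARY_OP - → 1 - -3 = 4. Stack: [4]
STORE_FAST x → x=4. Stack: []
LOAD_FAST v → push -3. Stack: [-3]
RETURN_VALUE → return -3.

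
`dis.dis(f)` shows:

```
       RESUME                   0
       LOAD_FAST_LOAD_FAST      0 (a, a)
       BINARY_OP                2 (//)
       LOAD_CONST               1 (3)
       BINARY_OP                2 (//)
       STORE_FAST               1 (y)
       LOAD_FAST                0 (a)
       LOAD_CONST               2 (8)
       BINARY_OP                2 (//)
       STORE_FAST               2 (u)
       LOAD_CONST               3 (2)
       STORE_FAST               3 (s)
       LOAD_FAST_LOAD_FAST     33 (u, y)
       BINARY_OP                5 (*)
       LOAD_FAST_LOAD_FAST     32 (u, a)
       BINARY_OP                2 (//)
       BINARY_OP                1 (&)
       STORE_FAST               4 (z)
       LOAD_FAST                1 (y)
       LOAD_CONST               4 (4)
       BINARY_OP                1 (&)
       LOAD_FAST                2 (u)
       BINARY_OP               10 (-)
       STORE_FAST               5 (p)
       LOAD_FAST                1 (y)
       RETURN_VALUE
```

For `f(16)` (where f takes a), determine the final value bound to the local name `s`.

2

LOAD_FAST_LOAD_FAST a,a → push 16,16. Stack: [16, 16]
BINARY_OP // → 16 // 16 = 1. Stack: [1]
LOAD_CONST → push 3. Stack: [1, 3]
BINARY_OP // → 1 // 3 = 0. Stack: [0]
STORE_FAST y → y=0. Stack: []
LOAD_FAST a → push 16. Stack: [16]
LOAD_CONST → push 8. Stack: [16, 8]
BINARY_OP // → 16 // 8 = 2. Stack: [2]
STORE_FAST u → u=2. Stack: []
LOAD_CONST → push 2. Stack: [2]
STORE_FAST s → s=2. Stack: []
LOAD_FAST_LOAD_FAST u,y → push 2,0. Stack: [2, 0]
BINARY_OP * → 2 * 0 = 0. Stack: [0]
LOAD_FAST_LOAD_FAST u,a → push 2,16. Stack: [0, 2, 16]
BINARY_OP // → 2 // 16 = 0. Stack: [0, 0]
BINARY_OP & → 0 & 0 = 0. Stack: [0]
STORE_FAST z → z=0. Stack: []
LOAD_FAST y → push 0. Stack: [0]
LOAD_CONST → push 4. Stack: [0, 4]
BINARY_OP & → 0 & 4 = 0. Stack: [0]
LOAD_FAST u → push 2. Stack: [0, 2]
BINARY_OP - → 0 - 2 = -2. Stack: [-2]
STORE_FAST p → p=-2. Stack: []
LOAD_FAST y → push 0. Stack: [0]
RETURN_VALUE → return 0.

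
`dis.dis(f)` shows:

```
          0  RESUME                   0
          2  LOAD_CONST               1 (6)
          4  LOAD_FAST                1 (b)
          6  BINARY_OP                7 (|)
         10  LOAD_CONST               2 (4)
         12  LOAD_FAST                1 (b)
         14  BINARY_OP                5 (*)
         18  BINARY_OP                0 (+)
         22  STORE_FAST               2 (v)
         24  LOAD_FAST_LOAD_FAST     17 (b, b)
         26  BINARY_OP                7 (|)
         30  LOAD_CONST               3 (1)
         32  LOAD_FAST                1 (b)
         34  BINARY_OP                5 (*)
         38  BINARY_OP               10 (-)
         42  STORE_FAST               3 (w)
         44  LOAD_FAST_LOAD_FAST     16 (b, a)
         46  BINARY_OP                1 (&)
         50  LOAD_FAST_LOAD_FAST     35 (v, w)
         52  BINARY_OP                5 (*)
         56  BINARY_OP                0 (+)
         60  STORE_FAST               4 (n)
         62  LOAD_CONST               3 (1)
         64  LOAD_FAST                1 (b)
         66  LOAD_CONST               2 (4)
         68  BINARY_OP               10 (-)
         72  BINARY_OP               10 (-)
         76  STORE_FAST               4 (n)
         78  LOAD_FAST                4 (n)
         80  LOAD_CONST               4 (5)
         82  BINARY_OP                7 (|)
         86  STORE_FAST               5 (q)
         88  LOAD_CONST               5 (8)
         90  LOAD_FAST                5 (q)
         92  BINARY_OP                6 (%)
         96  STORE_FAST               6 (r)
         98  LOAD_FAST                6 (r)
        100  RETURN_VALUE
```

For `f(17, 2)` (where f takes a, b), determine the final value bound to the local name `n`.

3

LOAD_CONST → push 6. Stack: [6]
LOAD_FAST b → push 2. Stack: [6, 2]
BINARY_OP | → 6 | 2 = 6. Stack: [6]
LOAD_CONST → push 4. Stack: [6, 4]
LOAD_FAST b → push 2. Stack: [6, 4, 2]
BINARY_OP * → 4 * 2 = 8. Stack: [6, 8]
BINARY_OP + → 6 + 8 = 14. Stack: [14]
STORE_FAST v → v=14. Stack: []
LOAD_FAST_LOAD_FAST b,b → push 2,2. Stack: [2, 2]
BINARY_OP | → 2 | 2 = 2. Stack: [2]
LOAD_CONST → push 1. Stack: [2, 1]
LOAD_FAST b → push 2. Stack: [2, 1, 2]
BINARY_OP * → 1 * 2 = 2. Stack: [2, 2]
BINARY_OP - → 2 - 2 = 0. Stack: [0]
STORE_FAST w → w=0. Stack: []
LOAD_FAST_LOAD_FAST b,a → push 2,17. Stack: [2, 17]
BINARY_OP & → 2 & 17 = 0. Stack: [0]
LOAD_FAST_LOAD_FAST v,w → push 14,0. Stack: [0, 14, 0]
BINARY_OP * → 14 * 0 = 0. Stack: [0, 0]
BINARY_OP + → 0 + 0 = 0. Stack: [0]
STORE_FAST n → n=0. Stack: []
LOAD_CONST → push 1. Stack: [1]
LOAD_FAST b → push 2. Stack: [1, 2]
LOAD_CONST → push 4. Stack: [1, 2, 4]
BINARY_OP - → 2 - 4 = -2. Stack: [1, -2]
BINARY_OP - → 1 - -2 = 3. Stack: [3]
STORE_FAST n → n=3. Stack: []
LOAD_FAST n → push 3. Stack: [3]
LOAD_CONST → push 5. Stack: [3, 5]
BINARY_OP | → 3 | 5 = 7. Stack: [7]
STORE_FAST q → q=7. Stack: []
LOAD_CONST → push 8. Stack: [8]
LOAD_FAST q → push 7. Stack: [8, 7]
BINARY_OP % → 8 % 7 = 1. Stack: [1]
STORE_FAST r → r=1. Stack: []
LOAD_FAST r → push 1. Stack: [1]
RETURN_VALUE → return 1.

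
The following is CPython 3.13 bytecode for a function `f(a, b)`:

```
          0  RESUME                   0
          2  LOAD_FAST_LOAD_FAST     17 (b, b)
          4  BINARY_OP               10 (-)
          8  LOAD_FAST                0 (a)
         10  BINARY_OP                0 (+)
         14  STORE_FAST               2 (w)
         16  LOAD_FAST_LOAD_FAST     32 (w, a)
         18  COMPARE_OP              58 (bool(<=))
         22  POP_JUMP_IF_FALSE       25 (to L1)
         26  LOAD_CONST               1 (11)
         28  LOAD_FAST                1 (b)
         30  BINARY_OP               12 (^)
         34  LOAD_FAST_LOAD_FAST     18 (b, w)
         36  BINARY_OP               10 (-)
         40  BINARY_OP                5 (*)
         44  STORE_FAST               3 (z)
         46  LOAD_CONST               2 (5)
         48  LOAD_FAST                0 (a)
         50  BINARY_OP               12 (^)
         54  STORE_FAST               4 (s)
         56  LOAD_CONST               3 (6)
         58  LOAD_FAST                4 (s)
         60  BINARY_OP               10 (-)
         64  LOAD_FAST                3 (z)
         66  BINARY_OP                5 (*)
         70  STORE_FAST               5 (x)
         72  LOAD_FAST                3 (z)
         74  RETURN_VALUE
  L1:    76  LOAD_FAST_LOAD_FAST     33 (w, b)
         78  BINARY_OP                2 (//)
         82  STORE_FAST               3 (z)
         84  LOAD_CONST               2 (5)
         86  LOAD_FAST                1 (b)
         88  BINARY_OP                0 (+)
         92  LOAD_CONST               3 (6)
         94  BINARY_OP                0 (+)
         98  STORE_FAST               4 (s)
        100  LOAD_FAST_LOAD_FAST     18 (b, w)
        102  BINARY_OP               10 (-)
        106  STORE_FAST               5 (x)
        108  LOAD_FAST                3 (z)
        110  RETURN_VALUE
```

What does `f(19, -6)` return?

375

LOAD_FAST_LOAD_FAST b,b → push -6,-6. Stack: [-6, -6]
BINARY_OP - → -6 - -6 = 0. Stack: [0]
LOAD_FAST a → push 19. Stack: [0, 19]
BINARY_OP + → 0 + 19 = 19. Stack: [19]
STORE_FAST w → w=19. Stack: []
LOAD_FAST_LOAD_FAST w,a → push 19,19. Stack: [19, 19]
COMPARE_OP bool(<=) → 19 vs 19 = True. Stack: [True]
POP_JUMP_IF_FALSE → pop True; no jump. Stack: []
LOAD_CONST → push 11. Stack: [11]
LOAD_FAST b → push -6. Stack: [11, -6]
BINARY_OP ^ → 11 ^ -6 = -15. Stack: [-15]
LOAD_FAST_LOAD_FAST b,w → push -6,19. Stack: [-15, -6, 19]
BINARY_OP - → -6 - 19 = -25. Stack: [-15, -25]
BINARY_OP * → -15 * -25 = 375. Stack: [375]
STORE_FAST z → z=375. Stack: []
LOAD_CONST → push 5. Stack: [5]
LOAD_FAST a → push 19. Stack: [5, 19]
BINARY_OP ^ → 5 ^ 19 = 22. Stack: [22]
STORE_FAST s → s=22. Stack: []
LOAD_CONST → push 6. Stack: [6]
LOAD_FAST s → push 22. Stack: [6, 22]
BINARY_OP - → 6 - 22 = -16. Stack: [-16]
LOAD_FAST z → push 375. Stack: [-16, 375]
BINARY_OP * → -16 * 375 = -6000. Stack: [-6000]
STORE_FAST x → x=-6000. Stack: []
LOAD_FAST z → push 375. Stack: [375]
RETURN_VALUE → return 375.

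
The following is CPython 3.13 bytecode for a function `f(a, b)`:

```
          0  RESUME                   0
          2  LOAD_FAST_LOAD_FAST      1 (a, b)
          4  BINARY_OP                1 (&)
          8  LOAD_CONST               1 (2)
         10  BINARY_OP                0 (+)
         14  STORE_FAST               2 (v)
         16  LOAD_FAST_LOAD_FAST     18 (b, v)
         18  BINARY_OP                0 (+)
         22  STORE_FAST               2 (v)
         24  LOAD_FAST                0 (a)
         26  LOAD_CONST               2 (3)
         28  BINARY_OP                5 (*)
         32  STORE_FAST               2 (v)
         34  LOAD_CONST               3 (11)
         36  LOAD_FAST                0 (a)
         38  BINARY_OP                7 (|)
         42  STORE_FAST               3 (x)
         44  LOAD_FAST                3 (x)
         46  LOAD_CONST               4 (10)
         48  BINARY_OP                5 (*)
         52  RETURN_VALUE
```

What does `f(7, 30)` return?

LOAD_FAST_LOAD_FAST a,b → push 7,30. Stack: [7, 30]
BINARY_OP & → 7 & 30 = 6. Stack: [6]
LOAD_CONST → push 2. Stack: [6, 2]
BINARY_OP + → 6 + 2 = 8. Stack: [8]
STORE_FAST v → v=8. Stack: []
LOAD_FAST_LOAD_FAST b,v → push 30,8. Stack: [30, 8]
BINARY_OP + → 30 + 8 = 38. Stack: [38]
STORE_FAST v → v=38. Stack: []
LOAD_FAST a → push 7. Stack: [7]
LOAD_CONST → push 3. Stack: [7, 3]
BINARY_OP * → 7 * 3 = 21. Stack: [21]
STORE_FAST v → v=21. Stack: []
LOAD_CONST → push 11. Stack: [11]
LOAD_FAST a → push 7. Stack: [11, 7]
BINARY_OP | → 11 | 7 = 15. Stack: [15]
STORE_FAST x → x=15. Stack: []
LOAD_FAST x → push 15. Stack: [15]
LOAD_CONST → push 10. Stack: [15, 10]
BINARY_OP * → 15 * 10 = 150. Stack: [150]
RETURN_VALUE → return 150.

150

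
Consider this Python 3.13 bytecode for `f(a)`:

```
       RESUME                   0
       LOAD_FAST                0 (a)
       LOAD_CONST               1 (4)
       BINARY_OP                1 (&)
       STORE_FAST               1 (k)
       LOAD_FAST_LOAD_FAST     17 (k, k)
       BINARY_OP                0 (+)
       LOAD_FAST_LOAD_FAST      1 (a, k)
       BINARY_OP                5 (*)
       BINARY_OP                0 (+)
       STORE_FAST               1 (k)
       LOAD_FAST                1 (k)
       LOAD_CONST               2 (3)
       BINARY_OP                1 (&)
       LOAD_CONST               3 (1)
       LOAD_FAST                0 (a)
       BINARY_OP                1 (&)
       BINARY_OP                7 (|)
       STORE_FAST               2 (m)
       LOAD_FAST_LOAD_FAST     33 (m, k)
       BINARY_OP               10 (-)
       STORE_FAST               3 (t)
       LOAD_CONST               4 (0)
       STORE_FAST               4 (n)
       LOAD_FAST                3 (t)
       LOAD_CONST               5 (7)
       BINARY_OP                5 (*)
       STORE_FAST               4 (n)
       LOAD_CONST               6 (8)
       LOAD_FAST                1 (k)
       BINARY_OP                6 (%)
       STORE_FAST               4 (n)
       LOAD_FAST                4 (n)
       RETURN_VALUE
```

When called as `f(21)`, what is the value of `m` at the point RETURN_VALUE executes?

1

LOAD_FAST a → push 21. Stack: [21]
LOAD_CONST → push 4. Stack: [21, 4]
BINARY_OP & → 21 & 4 = 4. Stack: [4]
STORE_FAST k → k=4. Stack: []
LOAD_FAST_LOAD_FAST k,k → push 4,4. Stack: [4, 4]
BINARY_OP + → 4 + 4 = 8. Stack: [8]
LOAD_FAST_LOAD_FAST a,k → push 21,4. Stack: [8, 21, 4]
BINARY_OP * → 21 * 4 = 84. Stack: [8, 84]
BINARY_OP + → 8 + 84 = 92. Stack: [92]
STORE_FAST k → k=92. Stack: []
LOAD_FAST k → push 92. Stack: [92]
LOAD_CONST → push 3. Stack: [92, 3]
BINARY_OP & → 92 & 3 = 0. Stack: [0]
LOAD_CONST → push 1. Stack: [0, 1]
LOAD_FAST a → push 21. Stack: [0, 1, 21]
BINARY_OP & → 1 & 21 = 1. Stack: [0, 1]
BINARY_OP | → 0 | 1 = 1. Stack: [1]
STORE_FAST m → m=1. Stack: []
LOAD_FAST_LOAD_FAST m,k → push 1,92. Stack: [1, 92]
BINARY_OP - → 1 - 92 = -91. Stack: [-91]
STORE_FAST t → t=-91. Stack: []
LOAD_CONST → push 0. Stack: [0]
STORE_FAST n → n=0. Stack: []
LOAD_FAST t → push -91. Stack: [-91]
LOAD_CONST → push 7. Stack: [-91, 7]
BINARY_OP * → -91 * 7 = -637. Stack: [-637]
STORE_FAST n → n=-637. Stack: []
LOAD_CONST → push 8. Stack: [8]
LOAD_FAST k → push 92. Stack: [8, 92]
BINARY_OP % → 8 % 92 = 8. Stack: [8]
STORE_FAST n → n=8. Stack: []
LOAD_FAST n → push 8. Stack: [8]
RETURN_VALUE → return 8.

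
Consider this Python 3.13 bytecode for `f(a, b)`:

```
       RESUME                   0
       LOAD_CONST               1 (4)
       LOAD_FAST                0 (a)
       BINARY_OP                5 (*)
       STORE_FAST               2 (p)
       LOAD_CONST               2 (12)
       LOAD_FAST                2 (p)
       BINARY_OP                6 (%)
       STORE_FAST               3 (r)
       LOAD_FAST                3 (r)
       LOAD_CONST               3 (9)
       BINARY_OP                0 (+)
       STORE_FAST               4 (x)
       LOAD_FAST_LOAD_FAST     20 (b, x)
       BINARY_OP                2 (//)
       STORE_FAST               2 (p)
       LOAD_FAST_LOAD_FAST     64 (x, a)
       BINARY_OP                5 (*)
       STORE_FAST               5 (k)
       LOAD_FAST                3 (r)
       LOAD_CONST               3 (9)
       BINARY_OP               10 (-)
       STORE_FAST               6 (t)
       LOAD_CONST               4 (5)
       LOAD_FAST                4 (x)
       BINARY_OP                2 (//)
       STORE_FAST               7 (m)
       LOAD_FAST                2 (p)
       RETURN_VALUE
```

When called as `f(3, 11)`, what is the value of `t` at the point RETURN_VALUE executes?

-9

LOAD_CONST → push 4. Stack: [4]
LOAD_FAST a → push 3. Stack: [4, 3]
BINARY_OP * → 4 * 3 = 12. Stack: [12]
STORE_FAST p → p=12. Stack: []
LOAD_CONST → push 12. Stack: [12]
LOAD_FAST p → push 12. Stack: [12, 12]
BINARY_OP % → 12 % 12 = 0. Stack: [0]
STORE_FAST r → r=0. Stack: []
LOAD_FAST r → push 0. Stack: [0]
LOAD_CONST → push 9. Stack: [0, 9]
BINARY_OP + → 0 + 9 = 9. Stack: [9]
STORE_FAST x → x=9. Stack: []
LOAD_FAST_LOAD_FAST b,x → push 11,9. Stack: [11, 9]
BINARY_OP // → 11 // 9 = 1. Stack: [1]
STORE_FAST p → p=1. Stack: []
LOAD_FAST_LOAD_FAST x,a → push 9,3. Stack: [9, 3]
BINARY_OP * → 9 * 3 = 27. Stack: [27]
STORE_FAST k → k=27. Stack: []
LOAD_FAST r → push 0. Stack: [0]
LOAD_CONST → push 9. Stack: [0, 9]
BINARY_OP - → 0 - 9 = -9. Stack: [-9]
STORE_FAST t → t=-9. Stack: []
LOAD_CONST → push 5. Stack: [5]
LOAD_FAST x → push 9. Stack: [5, 9]
BINARY_OP // → 5 // 9 = 0. Stack: [0]
STORE_FAST m → m=0. Stack: []
LOAD_FAST p → push 1. Stack: [1]
RETURN_VALUE → return 1.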